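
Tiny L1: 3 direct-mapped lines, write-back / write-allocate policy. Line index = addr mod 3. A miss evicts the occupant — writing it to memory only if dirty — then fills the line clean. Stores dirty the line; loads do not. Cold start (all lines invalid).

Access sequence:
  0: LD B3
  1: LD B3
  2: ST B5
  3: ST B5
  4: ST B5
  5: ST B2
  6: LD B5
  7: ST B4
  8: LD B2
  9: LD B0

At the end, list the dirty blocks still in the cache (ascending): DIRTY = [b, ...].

DIRTY = [4]

0: R B3 → L0 miss [-]
1: R B3 → L0 hit [-]
2: W B5 → L2 miss [D]
3: W B5 → L2 hit [D]
4: W B5 → L2 hit [D]
5: W B2 → L2 miss wb→B5 [D]
6: R B5 → L2 miss wb→B2 [-]
7: W B4 → L1 miss [D]
8: R B2 → L2 miss [-]
9: R B0 → L0 miss [-]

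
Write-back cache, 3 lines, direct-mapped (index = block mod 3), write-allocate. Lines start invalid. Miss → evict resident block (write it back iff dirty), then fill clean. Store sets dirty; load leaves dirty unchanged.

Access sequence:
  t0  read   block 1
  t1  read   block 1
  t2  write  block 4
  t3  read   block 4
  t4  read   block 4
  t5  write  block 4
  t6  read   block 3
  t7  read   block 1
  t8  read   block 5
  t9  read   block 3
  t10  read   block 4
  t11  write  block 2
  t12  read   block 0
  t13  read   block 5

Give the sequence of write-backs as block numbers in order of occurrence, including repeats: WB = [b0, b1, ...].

0: R B1 -> L1 miss  d=-]
1: R B1 -> L1 hit  d=-]
2: W B4 -> L1 miss  d=D]
3: R B4 -> L1 hit  d=D]
4: R B4 -> L1 hit  d=D]
5: W B4 -> L1 hit  d=D]
6: R B3 -> L0 miss  d=-]
7: R B1 -> L1 miss wb->B4  d=-]
8: R B5 -> L2 miss  d=-]
9: R B3 -> L0 hit  d=-]
10: R B4 -> L1 miss  d=-]
11: W B2 -> L2 miss  d=D]
12: R B0 -> L0 miss  d=-]
13: R B5 -> L2 miss wb->B2  d=-]

WB = [4, 2]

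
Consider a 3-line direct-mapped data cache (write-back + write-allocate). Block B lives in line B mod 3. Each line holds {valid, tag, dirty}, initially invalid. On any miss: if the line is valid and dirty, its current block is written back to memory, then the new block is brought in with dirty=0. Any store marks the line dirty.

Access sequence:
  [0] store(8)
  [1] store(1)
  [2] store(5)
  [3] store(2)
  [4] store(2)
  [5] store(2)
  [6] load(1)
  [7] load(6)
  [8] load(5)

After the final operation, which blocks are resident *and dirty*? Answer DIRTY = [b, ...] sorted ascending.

0: W B8 -> L2 miss  d=D]
1: W B1 -> L1 miss  d=D]
2: W B5 -> L2 miss wb->B8  d=D]
3: W B2 -> L2 miss wb->B5  d=D]
4: W B2 -> L2 hit  d=D]
5: W B2 -> L2 hit  d=D]
6: R B1 -> L1 hit  d=D]
7: R B6 -> L0 miss  d=-]
8: R B5 -> L2 miss wb->B2  d=-]

DIRTY = [1]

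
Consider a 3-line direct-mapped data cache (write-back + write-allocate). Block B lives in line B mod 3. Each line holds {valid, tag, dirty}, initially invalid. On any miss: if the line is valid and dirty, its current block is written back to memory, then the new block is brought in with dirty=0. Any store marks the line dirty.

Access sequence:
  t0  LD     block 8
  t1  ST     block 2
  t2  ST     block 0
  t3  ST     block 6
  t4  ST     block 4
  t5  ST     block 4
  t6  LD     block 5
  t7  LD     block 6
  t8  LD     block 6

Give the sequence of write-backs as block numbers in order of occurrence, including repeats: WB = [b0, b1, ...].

  0 | R B8 → L2 miss [-]
  1 | W B2 → L2 miss [D]
  2 | W B0 → L0 miss [D]
  3 | W B6 → L0 miss wb→B0 [D]
  4 | W B4 → L1 miss [D]
  5 | W B4 → L1 hit [D]
  6 | R B5 → L2 miss wb→B2 [-]
  7 | R B6 → L0 hit [D]
  8 | R B6 → L0 hit [D]

WB = [0, 2]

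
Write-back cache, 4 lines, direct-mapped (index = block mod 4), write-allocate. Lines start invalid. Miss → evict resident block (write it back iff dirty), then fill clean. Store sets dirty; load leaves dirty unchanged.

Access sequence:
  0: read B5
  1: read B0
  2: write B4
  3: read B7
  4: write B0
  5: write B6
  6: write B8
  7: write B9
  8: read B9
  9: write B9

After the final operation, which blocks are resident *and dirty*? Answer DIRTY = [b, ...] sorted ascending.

DIRTY = [6, 8, 9]

0: R B5 → L1 miss [-]
1: R B0 → L0 miss [-]
2: W B4 → L0 miss [D]
3: R B7 → L3 miss [-]
4: W B0 → L0 miss wb→B4 [D]
5: W B6 → L2 miss [D]
6: W B8 → L0 miss wb→B0 [D]
7: W B9 → L1 miss [D]
8: R B9 → L1 hit [D]
9: W B9 → L1 hit [D]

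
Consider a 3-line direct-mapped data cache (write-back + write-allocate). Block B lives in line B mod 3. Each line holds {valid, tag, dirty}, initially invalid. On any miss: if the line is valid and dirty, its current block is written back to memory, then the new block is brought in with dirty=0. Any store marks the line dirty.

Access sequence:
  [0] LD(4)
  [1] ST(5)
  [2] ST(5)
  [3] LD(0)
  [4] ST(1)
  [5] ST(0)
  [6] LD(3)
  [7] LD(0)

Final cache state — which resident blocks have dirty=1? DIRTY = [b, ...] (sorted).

  0 | R B4 → L1 miss [-]
  1 | W B5 → L2 miss [D]
  2 | W B5 → L2 hit [D]
  3 | R B0 → L0 miss [-]
  4 | W B1 → L1 miss [D]
  5 | W B0 → L0 hit [D]
  6 | R B3 → L0 miss wb→B0 [-]
  7 | R B0 → L0 miss [-]

DIRTY = [1, 5]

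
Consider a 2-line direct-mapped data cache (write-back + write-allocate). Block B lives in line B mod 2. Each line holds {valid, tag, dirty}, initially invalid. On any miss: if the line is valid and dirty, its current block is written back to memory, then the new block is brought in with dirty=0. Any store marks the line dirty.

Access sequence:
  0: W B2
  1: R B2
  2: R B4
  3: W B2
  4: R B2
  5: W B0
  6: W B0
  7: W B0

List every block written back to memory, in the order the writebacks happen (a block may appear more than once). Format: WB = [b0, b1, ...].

WB = [2, 2]

  0 | W B2 → L0 miss [D]
  1 | R B2 → L0 hit [D]
  2 | R B4 → L0 miss wb→B2 [-]
  3 | W B2 → L0 miss [D]
  4 | R B2 → L0 hit [D]
  5 | W B0 → L0 miss wb→B2 [D]
  6 | W B0 → L0 hit [D]
  7 | W B0 → L0 hit [D]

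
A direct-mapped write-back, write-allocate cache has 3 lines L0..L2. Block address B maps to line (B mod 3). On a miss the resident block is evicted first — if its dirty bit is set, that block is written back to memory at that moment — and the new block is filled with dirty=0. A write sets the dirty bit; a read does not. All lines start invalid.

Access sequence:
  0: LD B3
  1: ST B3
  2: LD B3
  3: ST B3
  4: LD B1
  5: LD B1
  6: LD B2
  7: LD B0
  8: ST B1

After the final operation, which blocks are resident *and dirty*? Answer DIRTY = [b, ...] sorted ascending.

  0 | R B3 → L0 miss [-]
  1 | W B3 → L0 hit [D]
  2 | R B3 → L0 hit [D]
  3 | W B3 → L0 hit [D]
  4 | R B1 → L1 miss [-]
  5 | R B1 → L1 hit [-]
  6 | R B2 → L2 miss [-]
  7 | R B0 → L0 miss wb→B3 [-]
  8 | W B1 → L1 hit [D]

DIRTY = [1]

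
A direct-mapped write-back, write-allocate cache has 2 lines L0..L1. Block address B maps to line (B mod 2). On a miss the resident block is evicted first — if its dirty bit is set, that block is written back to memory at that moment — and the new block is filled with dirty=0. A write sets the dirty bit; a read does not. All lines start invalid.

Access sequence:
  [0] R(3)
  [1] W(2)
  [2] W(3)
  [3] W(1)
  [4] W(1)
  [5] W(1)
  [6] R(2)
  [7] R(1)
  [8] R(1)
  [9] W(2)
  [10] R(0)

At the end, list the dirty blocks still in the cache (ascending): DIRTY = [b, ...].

DIRTY = [1]

0: R B3 → L1 miss [-]
1: W B2 → L0 miss [D]
2: W B3 → L1 hit [D]
3: W B1 → L1 miss wb→B3 [D]
4: W B1 → L1 hit [D]
5: W B1 → L1 hit [D]
6: R B2 → L0 hit [D]
7: R B1 → L1 hit [D]
8: R B1 → L1 hit [D]
9: W B2 → L0 hit [D]
10: R B0 → L0 miss wb→B2 [-]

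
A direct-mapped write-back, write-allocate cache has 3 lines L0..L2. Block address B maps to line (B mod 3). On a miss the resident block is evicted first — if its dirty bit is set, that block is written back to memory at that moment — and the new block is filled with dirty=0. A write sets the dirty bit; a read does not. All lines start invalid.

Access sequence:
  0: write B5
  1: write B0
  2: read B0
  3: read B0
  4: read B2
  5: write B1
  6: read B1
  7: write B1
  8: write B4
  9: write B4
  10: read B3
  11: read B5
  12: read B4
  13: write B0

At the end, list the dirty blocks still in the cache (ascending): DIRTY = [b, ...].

0: W B5 → L2 miss [D]
1: W B0 → L0 miss [D]
2: R B0 → L0 hit [D]
3: R B0 → L0 hit [D]
4: R B2 → L2 miss wb→B5 [-]
5: W B1 → L1 miss [D]
6: R B1 → L1 hit [D]
7: W B1 → L1 hit [D]
8: W B4 → L1 miss wb→B1 [D]
9: W B4 → L1 hit [D]
10: R B3 → L0 miss wb→B0 [-]
11: R B5 → L2 miss [-]
12: R B4 → L1 hit [D]
13: W B0 → L0 miss [D]

DIRTY = [0, 4]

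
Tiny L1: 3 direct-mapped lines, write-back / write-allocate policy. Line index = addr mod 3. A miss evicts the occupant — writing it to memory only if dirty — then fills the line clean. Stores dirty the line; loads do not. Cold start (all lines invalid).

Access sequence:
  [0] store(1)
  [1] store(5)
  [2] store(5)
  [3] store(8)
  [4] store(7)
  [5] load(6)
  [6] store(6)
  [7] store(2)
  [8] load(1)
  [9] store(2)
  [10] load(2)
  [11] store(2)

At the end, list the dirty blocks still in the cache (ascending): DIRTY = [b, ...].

  0 | W B1 → L1 miss [D]
  1 | W B5 → L2 miss [D]
  2 | W B5 → L2 hit [D]
  3 | W B8 → L2 miss wb→B5 [D]
  4 | W B7 → L1 miss wb→B1 [D]
  5 | R B6 → L0 miss [-]
  6 | W B6 → L0 hit [D]
  7 | W B2 → L2 miss wb→B8 [D]
  8 | R B1 → L1 miss wb→B7 [-]
  9 | W B2 → L2 hit [D]
  10 | R B2 → L2 hit [D]
  11 | W B2 → L2 hit [D]

DIRTY = [2, 6]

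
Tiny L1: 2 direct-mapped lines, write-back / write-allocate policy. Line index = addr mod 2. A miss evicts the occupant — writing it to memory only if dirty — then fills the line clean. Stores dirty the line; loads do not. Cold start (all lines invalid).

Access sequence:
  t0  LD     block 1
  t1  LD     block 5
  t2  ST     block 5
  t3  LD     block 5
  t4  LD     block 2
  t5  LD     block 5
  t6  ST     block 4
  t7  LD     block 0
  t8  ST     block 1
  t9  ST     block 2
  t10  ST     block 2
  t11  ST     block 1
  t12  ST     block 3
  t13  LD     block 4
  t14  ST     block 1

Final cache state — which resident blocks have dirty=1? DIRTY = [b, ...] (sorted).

DIRTY = [1]

  0 | R B1 → L1 miss [-]
  1 | R B5 → L1 miss [-]
  2 | W B5 → L1 hit [D]
  3 | R B5 → L1 hit [D]
  4 | R B2 → L0 miss [-]
  5 | R B5 → L1 hit [D]
  6 | W B4 → L0 miss [D]
  7 | R B0 → L0 miss wb→B4 [-]
  8 | W B1 → L1 miss wb→B5 [D]
  9 | W B2 → L0 miss [D]
  10 | W B2 → L0 hit [D]
  11 | W B1 → L1 hit [D]
  12 | W B3 → L1 miss wb→B1 [D]
  13 | R B4 → L0 miss wb→B2 [-]
  14 | W B1 → L1 miss wb→B3 [D]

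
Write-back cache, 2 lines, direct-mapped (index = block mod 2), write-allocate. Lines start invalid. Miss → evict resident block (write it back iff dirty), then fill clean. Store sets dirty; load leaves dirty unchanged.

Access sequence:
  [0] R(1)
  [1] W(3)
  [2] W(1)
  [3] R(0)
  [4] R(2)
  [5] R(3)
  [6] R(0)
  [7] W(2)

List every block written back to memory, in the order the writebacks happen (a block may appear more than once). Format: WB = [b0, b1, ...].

0: R B1 -> L1 miss  d=-]
1: W B3 -> L1 miss  d=D]
2: W B1 -> L1 miss wb->B3  d=D]
3: R B0 -> L0 miss  d=-]
4: R B2 -> L0 miss  d=-]
5: R B3 -> L1 miss wb->B1  d=-]
6: R B0 -> L0 miss  d=-]
7: W B2 -> L0 miss  d=D]

WB = [3, 1]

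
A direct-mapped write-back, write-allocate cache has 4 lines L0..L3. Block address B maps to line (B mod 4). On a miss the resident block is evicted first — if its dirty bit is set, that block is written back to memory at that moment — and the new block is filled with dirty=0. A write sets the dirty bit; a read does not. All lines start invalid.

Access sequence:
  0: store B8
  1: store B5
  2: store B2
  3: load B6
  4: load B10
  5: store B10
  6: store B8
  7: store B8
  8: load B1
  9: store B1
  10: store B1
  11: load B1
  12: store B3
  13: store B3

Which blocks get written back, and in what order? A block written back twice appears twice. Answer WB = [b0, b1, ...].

0: W B8 -> L0 miss  d=D]
1: W B5 -> L1 miss  d=D]
2: W B2 -> L2 miss  d=D]
3: R B6 -> L2 miss wb->B2  d=-]
4: R B10 -> L2 miss  d=-]
5: W B10 -> L2 hit  d=D]
6: W B8 -> L0 hit  d=D]
7: W B8 -> L0 hit  d=D]
8: R B1 -> L1 miss wb->B5  d=-]
9: W B1 -> L1 hit  d=D]
10: W B1 -> L1 hit  d=D]
11: R B1 -> L1 hit  d=D]
12: W B3 -> L3 miss  d=D]
13: W B3 -> L3 hit  d=D]

WB = [2, 5]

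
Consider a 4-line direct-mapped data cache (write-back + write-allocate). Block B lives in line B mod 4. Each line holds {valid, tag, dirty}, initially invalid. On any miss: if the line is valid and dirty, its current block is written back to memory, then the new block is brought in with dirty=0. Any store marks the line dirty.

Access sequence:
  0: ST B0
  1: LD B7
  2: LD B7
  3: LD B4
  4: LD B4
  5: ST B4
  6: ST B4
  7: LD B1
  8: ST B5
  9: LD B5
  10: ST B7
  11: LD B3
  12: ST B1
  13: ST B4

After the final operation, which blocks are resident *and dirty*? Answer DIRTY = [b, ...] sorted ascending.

DIRTY = [1, 4]

  0 | W B0 → L0 miss [D]
  1 | R B7 → L3 miss [-]
  2 | R B7 → L3 hit [-]
  3 | R B4 → L0 miss wb→B0 [-]
  4 | R B4 → L0 hit [-]
  5 | W B4 → L0 hit [D]
  6 | W B4 → L0 hit [D]
  7 | R B1 → L1 miss [-]
  8 | W B5 → L1 miss [D]
  9 | R B5 → L1 hit [D]
  10 | W B7 → L3 hit [D]
  11 | R B3 → L3 miss wb→B7 [-]
  12 | W B1 → L1 miss wb→B5 [D]
  13 | W B4 → L0 hit [D]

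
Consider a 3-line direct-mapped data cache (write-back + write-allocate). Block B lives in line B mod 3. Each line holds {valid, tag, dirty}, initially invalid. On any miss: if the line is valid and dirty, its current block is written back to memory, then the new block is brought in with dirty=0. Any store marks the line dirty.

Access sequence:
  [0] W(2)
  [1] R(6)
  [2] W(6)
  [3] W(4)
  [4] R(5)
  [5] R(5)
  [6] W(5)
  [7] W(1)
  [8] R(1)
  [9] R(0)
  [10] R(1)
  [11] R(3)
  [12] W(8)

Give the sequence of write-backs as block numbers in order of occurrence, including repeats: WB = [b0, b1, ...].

WB = [2, 4, 6, 5]

  0 | W B2 → L2 miss [D]
  1 | R B6 → L0 miss [-]
  2 | W B6 → L0 hit [D]
  3 | W B4 → L1 miss [D]
  4 | R B5 → L2 miss wb→B2 [-]
  5 | R B5 → L2 hit [-]
  6 | W B5 → L2 hit [D]
  7 | W B1 → L1 miss wb→B4 [D]
  8 | R B1 → L1 hit [D]
  9 | R B0 → L0 miss wb→B6 [-]
  10 | R B1 → L1 hit [D]
  11 | R B3 → L0 miss [-]
  12 | W B8 → L2 miss wb→B5 [D]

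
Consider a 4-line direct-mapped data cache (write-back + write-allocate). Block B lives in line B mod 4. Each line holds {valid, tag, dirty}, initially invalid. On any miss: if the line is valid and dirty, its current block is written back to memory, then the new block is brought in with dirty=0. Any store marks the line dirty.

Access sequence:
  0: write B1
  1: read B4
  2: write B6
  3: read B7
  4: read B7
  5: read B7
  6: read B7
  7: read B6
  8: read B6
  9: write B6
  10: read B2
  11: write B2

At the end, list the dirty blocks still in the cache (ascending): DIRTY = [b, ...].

DIRTY = [1, 2]

0: W B1 → L1 miss [D]
1: R B4 → L0 miss [-]
2: W B6 → L2 miss [D]
3: R B7 → L3 miss [-]
4: R B7 → L3 hit [-]
5: R B7 → L3 hit [-]
6: R B7 → L3 hit [-]
7: R B6 → L2 hit [D]
8: R B6 → L2 hit [D]
9: W B6 → L2 hit [D]
10: R B2 → L2 miss wb→B6 [-]
11: W B2 → L2 hit [D]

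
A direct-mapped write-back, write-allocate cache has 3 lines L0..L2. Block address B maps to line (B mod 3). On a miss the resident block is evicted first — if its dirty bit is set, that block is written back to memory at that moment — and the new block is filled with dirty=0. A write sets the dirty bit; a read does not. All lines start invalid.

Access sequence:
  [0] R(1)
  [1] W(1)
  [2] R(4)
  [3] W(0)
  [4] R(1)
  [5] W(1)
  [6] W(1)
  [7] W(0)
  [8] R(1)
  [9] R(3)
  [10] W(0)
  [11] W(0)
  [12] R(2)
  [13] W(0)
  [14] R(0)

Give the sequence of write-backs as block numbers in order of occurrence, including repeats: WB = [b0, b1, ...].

0: R B1 -> L1 miss  d=-]
1: W B1 -> L1 hit  d=D]
2: R B4 -> L1 miss wb->B1  d=-]
3: W B0 -> L0 miss  d=D]
4: R B1 -> L1 miss  d=-]
5: W B1 -> L1 hit  d=D]
6: W B1 -> L1 hit  d=D]
7: W B0 -> L0 hit  d=D]
8: R B1 -> L1 hit  d=D]
9: R B3 -> L0 miss wb->B0  d=-]
10: W B0 -> L0 miss  d=D]
11: W B0 -> L0 hit  d=D]
12: R B2 -> L2 miss  d=-]
13: W B0 -> L0 hit  d=D]
14: R B0 -> L0 hit  d=D]

WB = [1, 0]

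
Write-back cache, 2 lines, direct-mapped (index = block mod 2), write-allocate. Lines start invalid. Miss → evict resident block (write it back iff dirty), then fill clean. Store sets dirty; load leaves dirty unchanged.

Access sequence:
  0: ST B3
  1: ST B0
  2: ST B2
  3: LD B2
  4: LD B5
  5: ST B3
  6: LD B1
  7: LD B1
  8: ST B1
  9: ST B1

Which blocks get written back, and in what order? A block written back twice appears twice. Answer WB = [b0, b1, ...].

  0 | W B3 → L1 miss [D]
  1 | W B0 → L0 miss [D]
  2 | W B2 → L0 miss wb→B0 [D]
  3 | R B2 → L0 hit [D]
  4 | R B5 → L1 miss wb→B3 [-]
  5 | W B3 → L1 miss [D]
  6 | R B1 → L1 miss wb→B3 [-]
  7 | R B1 → L1 hit [-]
  8 | W B1 → L1 hit [D]
  9 | W B1 → L1 hit [D]

WB = [0, 3, 3]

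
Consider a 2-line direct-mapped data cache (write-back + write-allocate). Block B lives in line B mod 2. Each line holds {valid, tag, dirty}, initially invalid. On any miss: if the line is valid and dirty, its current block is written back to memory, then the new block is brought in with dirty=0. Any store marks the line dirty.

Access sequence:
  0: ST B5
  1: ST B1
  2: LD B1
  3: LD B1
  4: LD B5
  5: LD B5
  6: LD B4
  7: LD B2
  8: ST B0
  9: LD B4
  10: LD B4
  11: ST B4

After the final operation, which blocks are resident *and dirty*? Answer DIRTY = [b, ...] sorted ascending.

DIRTY = [4]

0: W B5 → L1 miss [D]
1: W B1 → L1 miss wb→B5 [D]
2: R B1 → L1 hit [D]
3: R B1 → L1 hit [D]
4: R B5 → L1 miss wb→B1 [-]
5: R B5 → L1 hit [-]
6: R B4 → L0 miss [-]
7: R B2 → L0 miss [-]
8: W B0 → L0 miss [D]
9: R B4 → L0 miss wb→B0 [-]
10: R B4 → L0 hit [-]
11: W B4 → L0 hit [D]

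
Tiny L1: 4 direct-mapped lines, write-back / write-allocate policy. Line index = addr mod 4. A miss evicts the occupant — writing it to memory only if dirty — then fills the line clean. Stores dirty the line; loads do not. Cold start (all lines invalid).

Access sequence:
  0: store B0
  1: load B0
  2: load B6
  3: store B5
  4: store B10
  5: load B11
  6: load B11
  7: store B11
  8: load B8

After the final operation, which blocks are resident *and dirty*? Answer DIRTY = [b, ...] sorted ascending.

DIRTY = [5, 10, 11]

  0 | W B0 → L0 miss [D]
  1 | R B0 → L0 hit [D]
  2 | R B6 → L2 miss [-]
  3 | W B5 → L1 miss [D]
  4 | W B10 → L2 miss [D]
  5 | R B11 → L3 miss [-]
  6 | R B11 → L3 hit [-]
  7 | W B11 → L3 hit [D]
  8 | R B8 → L0 miss wb→B0 [-]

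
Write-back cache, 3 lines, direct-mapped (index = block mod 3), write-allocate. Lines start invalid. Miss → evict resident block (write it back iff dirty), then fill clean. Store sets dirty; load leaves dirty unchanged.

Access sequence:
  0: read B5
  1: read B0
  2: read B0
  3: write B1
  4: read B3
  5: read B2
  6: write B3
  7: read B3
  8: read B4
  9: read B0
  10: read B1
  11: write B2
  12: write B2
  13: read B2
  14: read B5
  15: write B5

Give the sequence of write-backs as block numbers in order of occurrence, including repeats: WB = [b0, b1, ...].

0: R B5 → L2 miss [-]
1: R B0 → L0 miss [-]
2: R B0 → L0 hit [-]
3: W B1 → L1 miss [D]
4: R B3 → L0 miss [-]
5: R B2 → L2 miss [-]
6: W B3 → L0 hit [D]
7: R B3 → L0 hit [D]
8: R B4 → L1 miss wb→B1 [-]
9: R B0 → L0 miss wb→B3 [-]
10: R B1 → L1 miss [-]
11: W B2 → L2 hit [D]
12: W B2 → L2 hit [D]
13: R B2 → L2 hit [D]
14: R B5 → L2 miss wb→B2 [-]
15: W B5 → L2 hit [D]

WB = [1, 3, 2]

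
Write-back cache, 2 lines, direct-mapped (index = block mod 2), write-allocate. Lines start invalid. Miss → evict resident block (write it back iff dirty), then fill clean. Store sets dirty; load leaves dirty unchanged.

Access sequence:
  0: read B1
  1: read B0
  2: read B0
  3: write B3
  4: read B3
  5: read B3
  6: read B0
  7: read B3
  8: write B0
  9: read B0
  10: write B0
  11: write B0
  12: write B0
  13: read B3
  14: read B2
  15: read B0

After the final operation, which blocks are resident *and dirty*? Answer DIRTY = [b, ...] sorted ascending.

0: R B1 -> L1 miss  d=-]
1: R B0 -> L0 miss  d=-]
2: R B0 -> L0 hit  d=-]
3: W B3 -> L1 miss  d=D]
4: R B3 -> L1 hit  d=D]
5: R B3 -> L1 hit  d=D]
6: R B0 -> L0 hit  d=-]
7: R B3 -> L1 hit  d=D]
8: W B0 -> L0 hit  d=D]
9: R B0 -> L0 hit  d=D]
10: W B0 -> L0 hit  d=D]
11: W B0 -> L0 hit  d=D]
12: W B0 -> L0 hit  d=D]
13: R B3 -> L1 hit  d=D]
14: R B2 -> L0 miss wb->B0  d=-]
15: R B0 -> L0 miss  d=-]

DIRTY = [3]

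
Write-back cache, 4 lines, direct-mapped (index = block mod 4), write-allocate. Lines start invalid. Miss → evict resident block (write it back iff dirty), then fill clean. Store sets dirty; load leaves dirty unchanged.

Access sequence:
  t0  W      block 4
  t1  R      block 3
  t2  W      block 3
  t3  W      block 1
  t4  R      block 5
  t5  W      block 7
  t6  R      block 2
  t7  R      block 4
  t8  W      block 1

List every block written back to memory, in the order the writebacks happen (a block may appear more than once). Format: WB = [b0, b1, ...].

WB = [1, 3]

  0 | W B4 → L0 miss [D]
  1 | R B3 → L3 miss [-]
  2 | W B3 → L3 hit [D]
  3 | W B1 → L1 miss [D]
  4 | R B5 → L1 miss wb→B1 [-]
  5 | W B7 → L3 miss wb→B3 [D]
  6 | R B2 → L2 miss [-]
  7 | R B4 → L0 hit [D]
  8 | W B1 → L1 miss [D]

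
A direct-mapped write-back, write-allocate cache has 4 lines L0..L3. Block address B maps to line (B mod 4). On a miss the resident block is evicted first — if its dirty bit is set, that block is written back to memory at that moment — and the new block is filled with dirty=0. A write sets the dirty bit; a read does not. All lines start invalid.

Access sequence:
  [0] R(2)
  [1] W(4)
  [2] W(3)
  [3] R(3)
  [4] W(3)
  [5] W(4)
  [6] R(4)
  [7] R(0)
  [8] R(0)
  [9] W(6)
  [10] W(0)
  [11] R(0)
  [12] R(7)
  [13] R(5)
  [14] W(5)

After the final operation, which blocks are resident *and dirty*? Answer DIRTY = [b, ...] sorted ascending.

0: R B2 -> L2 miss  d=-]
1: W B4 -> L0 miss  d=D]
2: W B3 -> L3 miss  d=D]
3: R B3 -> L3 hit  d=D]
4: W B3 -> L3 hit  d=D]
5: W B4 -> L0 hit  d=D]
6: R B4 -> L0 hit  d=D]
7: R B0 -> L0 miss wb->B4  d=-]
8: R B0 -> L0 hit  d=-]
9: W B6 -> L2 miss  d=D]
10: W B0 -> L0 hit  d=D]
11: R B0 -> L0 hit  d=D]
12: R B7 -> L3 miss wb->B3  d=-]
13: R B5 -> L1 miss  d=-]
14: W B5 -> L1 hit  d=D]

DIRTY = [0, 5, 6]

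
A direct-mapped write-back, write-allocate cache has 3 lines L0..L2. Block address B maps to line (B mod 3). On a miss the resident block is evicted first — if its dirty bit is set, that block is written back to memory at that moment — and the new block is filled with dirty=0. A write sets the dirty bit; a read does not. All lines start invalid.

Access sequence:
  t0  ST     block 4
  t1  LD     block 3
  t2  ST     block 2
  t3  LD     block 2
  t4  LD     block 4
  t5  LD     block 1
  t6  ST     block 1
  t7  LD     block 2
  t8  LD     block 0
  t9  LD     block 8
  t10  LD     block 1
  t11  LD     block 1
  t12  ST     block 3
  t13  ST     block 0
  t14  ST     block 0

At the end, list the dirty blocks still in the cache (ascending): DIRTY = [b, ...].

DIRTY = [0, 1]

  0 | W B4 → L1 miss [D]
  1 | R B3 → L0 miss [-]
  2 | W B2 → L2 miss [D]
  3 | R B2 → L2 hit [D]
  4 | R B4 → L1 hit [D]
  5 | R B1 → L1 miss wb→B4 [-]
  6 | W B1 → L1 hit [D]
  7 | R B2 → L2 hit [D]
  8 | R B0 → L0 miss [-]
  9 | R B8 → L2 miss wb→B2 [-]
  10 | R B1 → L1 hit [D]
  11 | R B1 → L1 hit [D]
  12 | W B3 → L0 miss [D]
  13 | W B0 → L0 miss wb→B3 [D]
  14 | W B0 → L0 hit [D]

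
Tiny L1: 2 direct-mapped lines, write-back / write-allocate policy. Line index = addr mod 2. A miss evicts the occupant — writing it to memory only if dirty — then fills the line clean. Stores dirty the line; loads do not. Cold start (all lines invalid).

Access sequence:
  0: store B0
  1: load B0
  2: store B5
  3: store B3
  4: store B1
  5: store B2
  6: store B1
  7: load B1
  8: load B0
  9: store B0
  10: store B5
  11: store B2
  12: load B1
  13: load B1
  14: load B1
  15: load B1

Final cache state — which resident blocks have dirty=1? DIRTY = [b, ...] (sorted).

DIRTY = [2]

0: W B0 -> L0 miss  d=D]
1: R B0 -> L0 hit  d=D]
2: W B5 -> L1 miss  d=D]
3: W B3 -> L1 miss wb->B5  d=D]
4: W B1 -> L1 miss wb->B3  d=D]
5: W B2 -> L0 miss wb->B0  d=D]
6: W B1 -> L1 hit  d=D]
7: R B1 -> L1 hit  d=D]
8: R B0 -> L0 miss wb->B2  d=-]
9: W B0 -> L0 hit  d=D]
10: W B5 -> L1 miss wb->B1  d=D]
11: W B2 -> L0 miss wb->B0  d=D]
12: R B1 -> L1 miss wb->B5  d=-]
13: R B1 -> L1 hit  d=-]
14: R B1 -> L1 hit  d=-]
15: R B1 -> L1 hit  d=-]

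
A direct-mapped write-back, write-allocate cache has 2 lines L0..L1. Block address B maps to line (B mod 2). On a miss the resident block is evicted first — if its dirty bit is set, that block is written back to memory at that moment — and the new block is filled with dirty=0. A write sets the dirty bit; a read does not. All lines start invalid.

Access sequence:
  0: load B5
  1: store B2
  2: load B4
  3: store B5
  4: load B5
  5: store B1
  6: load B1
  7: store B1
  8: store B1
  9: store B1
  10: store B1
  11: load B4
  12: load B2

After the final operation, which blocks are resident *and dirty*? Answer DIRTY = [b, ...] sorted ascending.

DIRTY = [1]

0: R B5 → L1 miss [-]
1: W B2 → L0 miss [D]
2: R B4 → L0 miss wb→B2 [-]
3: W B5 → L1 hit [D]
4: R B5 → L1 hit [D]
5: W B1 → L1 miss wb→B5 [D]
6: R B1 → L1 hit [D]
7: W B1 → L1 hit [D]
8: W B1 → L1 hit [D]
9: W B1 → L1 hit [D]
10: W B1 → L1 hit [D]
11: R B4 → L0 hit [-]
12: R B2 → L0 miss [-]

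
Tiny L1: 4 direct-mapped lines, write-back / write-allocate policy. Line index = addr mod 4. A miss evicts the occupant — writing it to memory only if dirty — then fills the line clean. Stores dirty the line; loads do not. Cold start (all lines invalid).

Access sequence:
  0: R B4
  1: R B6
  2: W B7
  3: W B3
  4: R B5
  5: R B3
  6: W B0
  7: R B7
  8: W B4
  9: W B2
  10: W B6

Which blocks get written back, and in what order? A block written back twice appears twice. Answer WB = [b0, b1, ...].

WB = [7, 3, 0, 2]

0: R B4 → L0 miss [-]
1: R B6 → L2 miss [-]
2: W B7 → L3 miss [D]
3: W B3 → L3 miss wb→B7 [D]
4: R B5 → L1 miss [-]
5: R B3 → L3 hit [D]
6: W B0 → L0 miss [D]
7: R B7 → L3 miss wb→B3 [-]
8: W B4 → L0 miss wb→B0 [D]
9: W B2 → L2 miss [D]
10: W B6 → L2 miss wb→B2 [D]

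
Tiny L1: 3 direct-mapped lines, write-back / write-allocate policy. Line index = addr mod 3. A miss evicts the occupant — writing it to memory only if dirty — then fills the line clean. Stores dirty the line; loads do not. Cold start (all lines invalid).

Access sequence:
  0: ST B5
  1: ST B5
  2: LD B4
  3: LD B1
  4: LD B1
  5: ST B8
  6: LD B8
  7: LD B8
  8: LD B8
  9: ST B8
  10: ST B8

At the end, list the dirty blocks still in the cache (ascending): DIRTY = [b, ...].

DIRTY = [8]

0: W B5 → L2 miss [D]
1: W B5 → L2 hit [D]
2: R B4 → L1 miss [-]
3: R B1 → L1 miss [-]
4: R B1 → L1 hit [-]
5: W B8 → L2 miss wb→B5 [D]
6: R B8 → L2 hit [D]
7: R B8 → L2 hit [D]
8: R B8 → L2 hit [D]
9: W B8 → L2 hit [D]
10: W B8 → L2 hit [D]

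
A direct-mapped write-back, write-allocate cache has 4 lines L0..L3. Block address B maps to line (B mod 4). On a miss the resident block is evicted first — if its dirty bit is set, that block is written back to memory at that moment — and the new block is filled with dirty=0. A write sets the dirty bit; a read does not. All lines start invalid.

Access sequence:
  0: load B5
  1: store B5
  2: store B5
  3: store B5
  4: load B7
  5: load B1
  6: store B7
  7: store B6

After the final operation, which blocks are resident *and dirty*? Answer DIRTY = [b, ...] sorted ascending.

DIRTY = [6, 7]

  0 | R B5 → L1 miss [-]
  1 | W B5 → L1 hit [D]
  2 | W B5 → L1 hit [D]
  3 | W B5 → L1 hit [D]
  4 | R B7 → L3 miss [-]
  5 | R B1 → L1 miss wb→B5 [-]
  6 | W B7 → L3 hit [D]
  7 | W B6 → L2 miss [D]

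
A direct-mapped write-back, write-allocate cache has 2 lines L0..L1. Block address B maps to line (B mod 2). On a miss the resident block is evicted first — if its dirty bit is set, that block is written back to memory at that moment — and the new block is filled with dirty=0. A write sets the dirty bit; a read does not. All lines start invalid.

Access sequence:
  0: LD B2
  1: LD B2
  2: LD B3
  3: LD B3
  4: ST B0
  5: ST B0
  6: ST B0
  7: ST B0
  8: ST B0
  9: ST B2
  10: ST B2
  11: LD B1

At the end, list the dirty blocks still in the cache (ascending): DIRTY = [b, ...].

DIRTY = [2]

  0 | R B2 → L0 miss [-]
  1 | R B2 → L0 hit [-]
  2 | R B3 → L1 miss [-]
  3 | R B3 → L1 hit [-]
  4 | W B0 → L0 miss [D]
  5 | W B0 → L0 hit [D]
  6 | W B0 → L0 hit [D]
  7 | W B0 → L0 hit [D]
  8 | W B0 → L0 hit [D]
  9 | W B2 → L0 miss wb→B0 [D]
  10 | W B2 → L0 hit [D]
  11 | R B1 → L1 miss [-]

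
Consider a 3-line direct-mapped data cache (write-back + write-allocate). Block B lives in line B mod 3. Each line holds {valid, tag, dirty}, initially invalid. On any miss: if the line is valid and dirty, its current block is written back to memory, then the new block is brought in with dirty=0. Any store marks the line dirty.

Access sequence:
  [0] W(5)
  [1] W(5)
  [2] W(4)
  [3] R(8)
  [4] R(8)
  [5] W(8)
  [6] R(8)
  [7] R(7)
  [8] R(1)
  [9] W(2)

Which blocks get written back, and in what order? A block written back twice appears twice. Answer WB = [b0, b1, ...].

0: W B5 → L2 miss [D]
1: W B5 → L2 hit [D]
2: W B4 → L1 miss [D]
3: R B8 → L2 miss wb→B5 [-]
4: R B8 → L2 hit [-]
5: W B8 → L2 hit [D]
6: R B8 → L2 hit [D]
7: R B7 → L1 miss wb→B4 [-]
8: R B1 → L1 miss [-]
9: W B2 → L2 miss wb→B8 [D]

WB = [5, 4, 8]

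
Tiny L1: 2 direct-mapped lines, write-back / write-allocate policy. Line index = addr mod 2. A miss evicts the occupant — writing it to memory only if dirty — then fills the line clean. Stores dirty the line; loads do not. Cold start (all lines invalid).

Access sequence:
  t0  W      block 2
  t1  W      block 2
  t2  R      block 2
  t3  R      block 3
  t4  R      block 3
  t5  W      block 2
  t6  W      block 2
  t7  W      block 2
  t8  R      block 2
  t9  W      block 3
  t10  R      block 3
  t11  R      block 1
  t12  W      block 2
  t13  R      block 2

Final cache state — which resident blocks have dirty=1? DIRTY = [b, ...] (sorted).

0: W B2 -> L0 miss  d=D]
1: W B2 -> L0 hit  d=D]
2: R B2 -> L0 hit  d=D]
3: R B3 -> L1 miss  d=-]
4: R B3 -> L1 hit  d=-]
5: W B2 -> L0 hit  d=D]
6: W B2 -> L0 hit  d=D]
7: W B2 -> L0 hit  d=D]
8: R B2 -> L0 hit  d=D]
9: W B3 -> L1 hit  d=D]
10: R B3 -> L1 hit  d=D]
11: R B1 -> L1 miss wb->B3  d=-]
12: W B2 -> L0 hit  d=D]
13: R B2 -> L0 hit  d=D]

DIRTY = [2]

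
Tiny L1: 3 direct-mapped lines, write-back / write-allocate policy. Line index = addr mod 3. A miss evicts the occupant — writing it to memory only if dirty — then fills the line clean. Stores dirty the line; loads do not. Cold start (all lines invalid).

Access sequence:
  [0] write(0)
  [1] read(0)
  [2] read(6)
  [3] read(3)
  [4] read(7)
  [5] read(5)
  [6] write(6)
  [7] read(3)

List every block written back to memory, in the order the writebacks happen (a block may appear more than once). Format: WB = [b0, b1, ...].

WB = [0, 6]

  0 | W B0 → L0 miss [D]
  1 | R B0 → L0 hit [D]
  2 | R B6 → L0 miss wb→B0 [-]
  3 | R B3 → L0 miss [-]
  4 | R B7 → L1 miss [-]
  5 | R B5 → L2 miss [-]
  6 | W B6 → L0 miss [D]
  7 | R B3 → L0 miss wb→B6 [-]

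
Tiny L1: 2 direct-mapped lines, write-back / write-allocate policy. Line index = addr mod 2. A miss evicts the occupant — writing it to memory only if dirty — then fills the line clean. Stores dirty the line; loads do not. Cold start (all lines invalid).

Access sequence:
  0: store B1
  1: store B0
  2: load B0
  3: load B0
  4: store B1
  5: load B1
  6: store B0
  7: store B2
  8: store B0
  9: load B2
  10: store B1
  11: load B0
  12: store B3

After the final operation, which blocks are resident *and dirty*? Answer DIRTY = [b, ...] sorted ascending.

  0 | W B1 → L1 miss [D]
  1 | W B0 → L0 miss [D]
  2 | R B0 → L0 hit [D]
  3 | R B0 → L0 hit [D]
  4 | W B1 → L1 hit [D]
  5 | R B1 → L1 hit [D]
  6 | W B0 → L0 hit [D]
  7 | W B2 → L0 miss wb→B0 [D]
  8 | W B0 → L0 miss wb→B2 [D]
  9 | R B2 → L0 miss wb→B0 [-]
  10 | W B1 → L1 hit [D]
  11 | R B0 → L0 miss [-]
  12 | W B3 → L1 miss wb→B1 [D]

DIRTY = [3]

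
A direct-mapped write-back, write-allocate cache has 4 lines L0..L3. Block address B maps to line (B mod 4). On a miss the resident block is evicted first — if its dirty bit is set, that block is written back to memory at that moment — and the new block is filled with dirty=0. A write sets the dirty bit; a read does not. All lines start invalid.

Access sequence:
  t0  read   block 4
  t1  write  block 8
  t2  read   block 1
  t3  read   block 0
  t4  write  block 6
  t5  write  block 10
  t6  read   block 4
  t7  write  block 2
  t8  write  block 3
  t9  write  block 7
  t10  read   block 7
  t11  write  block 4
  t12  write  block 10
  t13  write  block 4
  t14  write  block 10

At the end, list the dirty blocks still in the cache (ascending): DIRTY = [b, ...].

  0 | R B4 → L0 miss [-]
  1 | W B8 → L0 miss [D]
  2 | R B1 → L1 miss [-]
  3 | R B0 → L0 miss wb→B8 [-]
  4 | W B6 → L2 miss [D]
  5 | W B10 → L2 miss wb→B6 [D]
  6 | R B4 → L0 miss [-]
  7 | W B2 → L2 miss wb→B10 [D]
  8 | W B3 → L3 miss [D]
  9 | W B7 → L3 miss wb→B3 [D]
  10 | R B7 → L3 hit [D]
  11 | W B4 → L0 hit [D]
  12 | W B10 → L2 miss wb→B2 [D]
  13 | W B4 → L0 hit [D]
  14 | W B10 → L2 hit [D]

DIRTY = [4, 7, 10]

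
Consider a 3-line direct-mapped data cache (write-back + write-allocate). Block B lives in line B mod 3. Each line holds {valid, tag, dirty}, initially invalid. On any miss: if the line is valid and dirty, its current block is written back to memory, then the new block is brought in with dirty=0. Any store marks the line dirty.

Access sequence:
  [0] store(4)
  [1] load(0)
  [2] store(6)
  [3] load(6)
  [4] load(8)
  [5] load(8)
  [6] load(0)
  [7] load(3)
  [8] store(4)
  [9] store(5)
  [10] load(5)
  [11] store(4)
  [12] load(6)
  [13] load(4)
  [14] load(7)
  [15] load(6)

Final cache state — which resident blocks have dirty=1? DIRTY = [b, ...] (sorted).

DIRTY = [5]

  0 | W B4 → L1 miss [D]
  1 | R B0 → L0 miss [-]
  2 | W B6 → L0 miss [D]
  3 | R B6 → L0 hit [D]
  4 | R B8 → L2 miss [-]
  5 | R B8 → L2 hit [-]
  6 | R B0 → L0 miss wb→B6 [-]
  7 | R B3 → L0 miss [-]
  8 | W B4 → L1 hit [D]
  9 | W B5 → L2 miss [D]
  10 | R B5 → L2 hit [D]
  11 | W B4 → L1 hit [D]
  12 | R B6 → L0 miss [-]
  13 | R B4 → L1 hit [D]
  14 | R B7 → L1 miss wb→B4 [-]
  15 | R B6 → L0 hit [-]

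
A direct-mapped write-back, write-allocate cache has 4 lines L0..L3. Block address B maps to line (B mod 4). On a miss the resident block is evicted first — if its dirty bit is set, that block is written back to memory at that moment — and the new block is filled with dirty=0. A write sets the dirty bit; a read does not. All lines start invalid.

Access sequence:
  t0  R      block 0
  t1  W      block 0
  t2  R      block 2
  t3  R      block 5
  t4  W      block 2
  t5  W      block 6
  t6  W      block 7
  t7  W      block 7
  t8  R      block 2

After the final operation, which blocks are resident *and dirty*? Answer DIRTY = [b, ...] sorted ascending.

0: R B0 → L0 miss [-]
1: W B0 → L0 hit [D]
2: R B2 → L2 miss [-]
3: R B5 → L1 miss [-]
4: W B2 → L2 hit [D]
5: W B6 → L2 miss wb→B2 [D]
6: W B7 → L3 miss [D]
7: W B7 → L3 hit [D]
8: R B2 → L2 miss wb→B6 [-]

DIRTY = [0, 7]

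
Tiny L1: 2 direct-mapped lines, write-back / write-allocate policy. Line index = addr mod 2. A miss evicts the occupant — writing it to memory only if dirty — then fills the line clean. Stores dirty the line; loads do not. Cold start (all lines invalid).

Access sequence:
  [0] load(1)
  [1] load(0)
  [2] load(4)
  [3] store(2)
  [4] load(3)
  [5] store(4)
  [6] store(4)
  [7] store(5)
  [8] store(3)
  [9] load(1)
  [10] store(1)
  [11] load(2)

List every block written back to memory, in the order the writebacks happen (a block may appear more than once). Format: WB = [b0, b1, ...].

WB = [2, 5, 3, 4]

0: R B1 -> L1 miss  d=-]
1: R B0 -> L0 miss  d=-]
2: R B4 -> L0 miss  d=-]
3: W B2 -> L0 miss  d=D]
4: R B3 -> L1 miss  d=-]
5: W B4 -> L0 miss wb->B2  d=D]
6: W B4 -> L0 hit  d=D]
7: W B5 -> L1 miss  d=D]
8: W B3 -> L1 miss wb->B5  d=D]
9: R B1 -> L1 miss wb->B3  d=-]
10: W B1 -> L1 hit  d=D]
11: R B2 -> L0 miss wb->B4  d=-]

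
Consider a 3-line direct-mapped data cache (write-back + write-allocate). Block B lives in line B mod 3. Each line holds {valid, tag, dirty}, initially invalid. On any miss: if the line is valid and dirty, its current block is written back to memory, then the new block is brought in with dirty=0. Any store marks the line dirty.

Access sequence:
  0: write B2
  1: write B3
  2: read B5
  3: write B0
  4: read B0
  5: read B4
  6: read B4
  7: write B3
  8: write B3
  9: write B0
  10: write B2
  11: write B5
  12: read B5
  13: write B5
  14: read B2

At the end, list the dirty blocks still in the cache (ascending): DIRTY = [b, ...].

  0 | W B2 → L2 miss [D]
  1 | W B3 → L0 miss [D]
  2 | R B5 → L2 miss wb→B2 [-]
  3 | W B0 → L0 miss wb→B3 [D]
  4 | R B0 → L0 hit [D]
  5 | R B4 → L1 miss [-]
  6 | R B4 → L1 hit [-]
  7 | W B3 → L0 miss wb→B0 [D]
  8 | W B3 → L0 hit [D]
  9 | W B0 → L0 miss wb→B3 [D]
  10 | W B2 → L2 miss [D]
  11 | W B5 → L2 miss wb→B2 [D]
  12 | R B5 → L2 hit [D]
  13 | W B5 → L2 hit [D]
  14 | R B2 → L2 miss wb→B5 [-]

DIRTY = [0]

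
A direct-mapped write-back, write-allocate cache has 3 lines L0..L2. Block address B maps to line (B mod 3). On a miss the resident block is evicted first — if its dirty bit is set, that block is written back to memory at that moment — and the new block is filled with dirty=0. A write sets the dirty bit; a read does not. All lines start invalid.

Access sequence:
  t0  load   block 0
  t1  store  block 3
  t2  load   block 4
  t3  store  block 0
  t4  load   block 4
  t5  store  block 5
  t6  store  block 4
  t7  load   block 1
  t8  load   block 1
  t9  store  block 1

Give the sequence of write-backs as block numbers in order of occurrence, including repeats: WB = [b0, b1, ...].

0: R B0 → L0 miss [-]
1: W B3 → L0 miss [D]
2: R B4 → L1 miss [-]
3: W B0 → L0 miss wb→B3 [D]
4: R B4 → L1 hit [-]
5: W B5 → L2 miss [D]
6: W B4 → L1 hit [D]
7: R B1 → L1 miss wb→B4 [-]
8: R B1 → L1 hit [-]
9: W B1 → L1 hit [D]

WB = [3, 4]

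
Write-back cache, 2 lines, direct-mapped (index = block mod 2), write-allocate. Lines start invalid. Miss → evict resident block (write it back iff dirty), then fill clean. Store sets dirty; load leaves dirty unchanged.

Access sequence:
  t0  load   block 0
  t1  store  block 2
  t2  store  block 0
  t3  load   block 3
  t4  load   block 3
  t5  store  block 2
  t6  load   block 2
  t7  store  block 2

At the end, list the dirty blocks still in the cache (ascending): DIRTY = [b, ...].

DIRTY = [2]

  0 | R B0 → L0 miss [-]
  1 | W B2 → L0 miss [D]
  2 | W B0 → L0 miss wb→B2 [D]
  3 | R B3 → L1 miss [-]
  4 | R B3 → L1 hit [-]
  5 | W B2 → L0 miss wb→B0 [D]
  6 | R B2 → L0 hit [D]
  7 | W B2 → L0 hit [D]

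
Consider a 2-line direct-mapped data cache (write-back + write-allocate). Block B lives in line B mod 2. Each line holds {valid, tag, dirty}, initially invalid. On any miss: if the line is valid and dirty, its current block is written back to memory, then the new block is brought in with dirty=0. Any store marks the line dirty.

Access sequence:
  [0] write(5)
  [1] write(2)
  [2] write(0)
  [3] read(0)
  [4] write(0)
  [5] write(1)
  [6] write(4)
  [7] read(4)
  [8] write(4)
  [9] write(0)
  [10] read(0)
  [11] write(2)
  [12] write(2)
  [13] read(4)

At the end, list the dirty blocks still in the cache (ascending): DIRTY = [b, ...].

DIRTY = [1]

0: W B5 → L1 miss [D]
1: W B2 → L0 miss [D]
2: W B0 → L0 miss wb→B2 [D]
3: R B0 → L0 hit [D]
4: W B0 → L0 hit [D]
5: W B1 → L1 miss wb→B5 [D]
6: W B4 → L0 miss wb→B0 [D]
7: R B4 → L0 hit [D]
8: W B4 → L0 hit [D]
9: W B0 → L0 miss wb→B4 [D]
10: R B0 → L0 hit [D]
11: W B2 → L0 miss wb→B0 [D]
12: W B2 → L0 hit [D]
13: R B4 → L0 miss wb→B2 [-]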